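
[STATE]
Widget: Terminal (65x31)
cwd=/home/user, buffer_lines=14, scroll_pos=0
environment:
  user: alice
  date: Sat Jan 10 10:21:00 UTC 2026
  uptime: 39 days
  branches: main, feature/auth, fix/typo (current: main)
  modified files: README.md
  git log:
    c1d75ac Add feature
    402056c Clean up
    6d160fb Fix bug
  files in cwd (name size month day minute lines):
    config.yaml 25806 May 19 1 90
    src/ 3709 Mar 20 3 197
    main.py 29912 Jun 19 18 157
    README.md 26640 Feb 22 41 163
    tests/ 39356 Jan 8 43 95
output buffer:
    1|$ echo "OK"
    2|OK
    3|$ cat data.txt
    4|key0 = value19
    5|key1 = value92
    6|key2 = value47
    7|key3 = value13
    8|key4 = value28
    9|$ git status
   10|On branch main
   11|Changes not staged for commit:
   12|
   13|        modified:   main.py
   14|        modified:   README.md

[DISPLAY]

$ echo "OK"                                                      
OK                                                               
$ cat data.txt                                                   
key0 = value19                                                   
key1 = value92                                                   
key2 = value47                                                   
key3 = value13                                                   
key4 = value28                                                   
$ git status                                                     
On branch main                                                   
Changes not staged for commit:                                   
                                                                 
        modified:   main.py                                      
        modified:   README.md                                    
$ █                                                              
                                                                 
                                                                 
                                                                 
                                                                 
                                                                 
                                                                 
                                                                 
                                                                 
                                                                 
                                                                 
                                                                 
                                                                 
                                                                 
                                                                 
                                                                 
                                                                 


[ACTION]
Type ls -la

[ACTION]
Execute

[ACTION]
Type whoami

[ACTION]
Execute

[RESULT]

$ echo "OK"                                                      
OK                                                               
$ cat data.txt                                                   
key0 = value19                                                   
key1 = value92                                                   
key2 = value47                                                   
key3 = value13                                                   
key4 = value28                                                   
$ git status                                                     
On branch main                                                   
Changes not staged for commit:                                   
                                                                 
        modified:   main.py                                      
        modified:   README.md                                    
$ ls -la                                                         
-rw-r--r--  1 alice group    25806 May 19 10:01 config.yaml      
drwxr-xr-x  1 alice group     3709 Mar 20 10:03 src/             
-rw-r--r--  1 alice group    29912 Jun 19 10:18 main.py          
-rw-r--r--  1 alice group    26640 Feb 22 10:41 README.md        
drwxr-xr-x  1 alice group    39356 Jan  8 10:43 tests/           
$ whoami                                                         
alice                                                            
$ █                                                              
                                                                 
                                                                 
                                                                 
                                                                 
                                                                 
                                                                 
                                                                 
                                                                 


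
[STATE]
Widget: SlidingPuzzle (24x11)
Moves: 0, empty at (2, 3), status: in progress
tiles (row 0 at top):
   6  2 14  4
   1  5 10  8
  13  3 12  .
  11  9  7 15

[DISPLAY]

┌────┬────┬────┬────┐   
│  6 │  2 │ 14 │  4 │   
├────┼────┼────┼────┤   
│  1 │  5 │ 10 │  8 │   
├────┼────┼────┼────┤   
│ 13 │  3 │ 12 │    │   
├────┼────┼────┼────┤   
│ 11 │  9 │  7 │ 15 │   
└────┴────┴────┴────┘   
Moves: 0                
                        


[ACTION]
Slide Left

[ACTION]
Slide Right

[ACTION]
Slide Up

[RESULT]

┌────┬────┬────┬────┐   
│  6 │  2 │ 14 │  4 │   
├────┼────┼────┼────┤   
│  1 │  5 │ 10 │  8 │   
├────┼────┼────┼────┤   
│ 13 │  3 │  7 │ 12 │   
├────┼────┼────┼────┤   
│ 11 │  9 │    │ 15 │   
└────┴────┴────┴────┘   
Moves: 2                
                        


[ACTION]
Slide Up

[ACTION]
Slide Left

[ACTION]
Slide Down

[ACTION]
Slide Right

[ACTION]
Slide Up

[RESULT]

┌────┬────┬────┬────┐   
│  6 │  2 │ 14 │  4 │   
├────┼────┼────┼────┤   
│  1 │  5 │ 10 │  8 │   
├────┼────┼────┼────┤   
│ 13 │  3 │ 15 │  7 │   
├────┼────┼────┼────┤   
│ 11 │  9 │    │ 12 │   
└────┴────┴────┴────┘   
Moves: 6                
                        


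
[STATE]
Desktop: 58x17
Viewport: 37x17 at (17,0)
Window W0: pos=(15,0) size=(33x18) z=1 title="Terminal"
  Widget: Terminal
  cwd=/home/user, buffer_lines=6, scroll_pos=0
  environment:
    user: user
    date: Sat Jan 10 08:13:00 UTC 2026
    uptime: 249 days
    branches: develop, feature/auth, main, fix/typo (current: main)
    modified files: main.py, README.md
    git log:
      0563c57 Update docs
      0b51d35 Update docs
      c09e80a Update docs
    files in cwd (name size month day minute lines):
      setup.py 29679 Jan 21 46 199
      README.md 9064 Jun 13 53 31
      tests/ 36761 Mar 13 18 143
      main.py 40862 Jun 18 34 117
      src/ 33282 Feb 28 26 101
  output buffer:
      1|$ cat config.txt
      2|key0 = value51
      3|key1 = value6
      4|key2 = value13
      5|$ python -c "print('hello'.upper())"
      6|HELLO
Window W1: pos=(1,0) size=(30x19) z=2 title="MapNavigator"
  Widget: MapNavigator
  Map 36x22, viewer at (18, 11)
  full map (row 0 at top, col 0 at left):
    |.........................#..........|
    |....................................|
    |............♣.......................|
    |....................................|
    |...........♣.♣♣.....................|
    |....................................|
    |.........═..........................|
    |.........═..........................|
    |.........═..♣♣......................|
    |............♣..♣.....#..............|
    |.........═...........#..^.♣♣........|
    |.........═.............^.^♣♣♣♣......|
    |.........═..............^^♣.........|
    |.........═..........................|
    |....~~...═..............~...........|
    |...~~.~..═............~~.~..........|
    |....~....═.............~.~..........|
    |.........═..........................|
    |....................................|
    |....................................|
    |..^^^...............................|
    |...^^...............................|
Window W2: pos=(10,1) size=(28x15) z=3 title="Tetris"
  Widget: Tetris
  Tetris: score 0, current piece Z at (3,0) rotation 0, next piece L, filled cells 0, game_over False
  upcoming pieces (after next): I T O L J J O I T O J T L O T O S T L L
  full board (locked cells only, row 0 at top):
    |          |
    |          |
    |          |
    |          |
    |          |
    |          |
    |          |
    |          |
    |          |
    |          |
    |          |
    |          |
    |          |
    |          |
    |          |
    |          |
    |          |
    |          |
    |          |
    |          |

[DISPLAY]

━━━━━━━━━━━━━┓━━━━━━━━━━━━━━━━┓      
━━━━━━━━━━━━━━━━━━━━┓         ┃      
s                   ┃─────────┨      
────────────────────┨         ┃      
    │Next:          ┃         ┃      
    │  ▒            ┃         ┃      
    │▒▒▒            ┃         ┃      
    │               ┃llo'.uppe┃      
    │               ┃         ┃      
    │               ┃         ┃      
    │Score:         ┃         ┃      
    │0              ┃         ┃      
    │               ┃         ┃      
    │               ┃         ┃      
    │               ┃         ┃      
━━━━━━━━━━━━━━━━━━━━┛         ┃      
.............┃                ┃      


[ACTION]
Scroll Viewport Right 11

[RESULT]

━━━━━━━━━┓━━━━━━━━━━━━━━━━┓          
━━━━━━━━━━━━━━━━┓         ┃          
                ┃─────────┨          
────────────────┨         ┃          
│Next:          ┃         ┃          
│  ▒            ┃         ┃          
│▒▒▒            ┃         ┃          
│               ┃llo'.uppe┃          
│               ┃         ┃          
│               ┃         ┃          
│Score:         ┃         ┃          
│0              ┃         ┃          
│               ┃         ┃          
│               ┃         ┃          
│               ┃         ┃          
━━━━━━━━━━━━━━━━┛         ┃          
.........┃                ┃          


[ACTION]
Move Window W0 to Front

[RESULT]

━━━━━━━━━━━━━━━━━━━━━━━━━━┓          
inal                      ┃          
──────────────────────────┨          
 config.txt               ┃          
= value51                 ┃          
= value6                  ┃          
= value13                 ┃          
hon -c "print('hello'.uppe┃          
                          ┃          
                          ┃          
                          ┃          
                          ┃          
                          ┃          
                          ┃          
                          ┃          
                          ┃          
                          ┃          


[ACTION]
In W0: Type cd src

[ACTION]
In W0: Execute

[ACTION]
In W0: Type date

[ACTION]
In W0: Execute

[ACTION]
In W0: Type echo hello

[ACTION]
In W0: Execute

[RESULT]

━━━━━━━━━━━━━━━━━━━━━━━━━━┓          
inal                      ┃          
──────────────────────────┨          
 config.txt               ┃          
= value51                 ┃          
= value6                  ┃          
= value13                 ┃          
hon -c "print('hello'.uppe┃          
                          ┃          
src                       ┃          
                          ┃          
e                         ┃          
an 10 08:13:00 UTC 2026   ┃          
o hello                   ┃          
                          ┃          
                          ┃          
                          ┃          


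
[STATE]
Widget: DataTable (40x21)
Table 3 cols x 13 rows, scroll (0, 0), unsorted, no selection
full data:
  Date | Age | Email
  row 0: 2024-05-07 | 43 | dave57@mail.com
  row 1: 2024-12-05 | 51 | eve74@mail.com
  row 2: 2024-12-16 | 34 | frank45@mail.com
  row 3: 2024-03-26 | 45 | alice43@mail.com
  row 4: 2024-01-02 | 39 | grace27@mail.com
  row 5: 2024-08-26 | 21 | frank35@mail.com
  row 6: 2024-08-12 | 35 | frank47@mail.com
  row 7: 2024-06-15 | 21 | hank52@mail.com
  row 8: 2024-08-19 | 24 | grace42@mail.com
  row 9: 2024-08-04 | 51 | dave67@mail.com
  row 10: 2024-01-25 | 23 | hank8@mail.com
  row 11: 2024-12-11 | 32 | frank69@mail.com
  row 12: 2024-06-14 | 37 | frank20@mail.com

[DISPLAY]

Date      │Age│Email                    
──────────┼───┼────────────────         
2024-05-07│43 │dave57@mail.com          
2024-12-05│51 │eve74@mail.com           
2024-12-16│34 │frank45@mail.com         
2024-03-26│45 │alice43@mail.com         
2024-01-02│39 │grace27@mail.com         
2024-08-26│21 │frank35@mail.com         
2024-08-12│35 │frank47@mail.com         
2024-06-15│21 │hank52@mail.com          
2024-08-19│24 │grace42@mail.com         
2024-08-04│51 │dave67@mail.com          
2024-01-25│23 │hank8@mail.com           
2024-12-11│32 │frank69@mail.com         
2024-06-14│37 │frank20@mail.com         
                                        
                                        
                                        
                                        
                                        
                                        


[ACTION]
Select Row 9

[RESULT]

Date      │Age│Email                    
──────────┼───┼────────────────         
2024-05-07│43 │dave57@mail.com          
2024-12-05│51 │eve74@mail.com           
2024-12-16│34 │frank45@mail.com         
2024-03-26│45 │alice43@mail.com         
2024-01-02│39 │grace27@mail.com         
2024-08-26│21 │frank35@mail.com         
2024-08-12│35 │frank47@mail.com         
2024-06-15│21 │hank52@mail.com          
2024-08-19│24 │grace42@mail.com         
>024-08-04│51 │dave67@mail.com          
2024-01-25│23 │hank8@mail.com           
2024-12-11│32 │frank69@mail.com         
2024-06-14│37 │frank20@mail.com         
                                        
                                        
                                        
                                        
                                        
                                        


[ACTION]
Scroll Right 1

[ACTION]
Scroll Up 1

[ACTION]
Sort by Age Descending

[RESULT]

Date      │Ag▼│Email                    
──────────┼───┼────────────────         
2024-12-05│51 │eve74@mail.com           
2024-08-04│51 │dave67@mail.com          
2024-03-26│45 │alice43@mail.com         
2024-05-07│43 │dave57@mail.com          
2024-01-02│39 │grace27@mail.com         
2024-06-14│37 │frank20@mail.com         
2024-08-12│35 │frank47@mail.com         
2024-12-16│34 │frank45@mail.com         
2024-12-11│32 │frank69@mail.com         
>024-08-19│24 │grace42@mail.com         
2024-01-25│23 │hank8@mail.com           
2024-08-26│21 │frank35@mail.com         
2024-06-15│21 │hank52@mail.com          
                                        
                                        
                                        
                                        
                                        
                                        


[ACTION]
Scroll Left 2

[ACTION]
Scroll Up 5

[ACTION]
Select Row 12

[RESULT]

Date      │Ag▼│Email                    
──────────┼───┼────────────────         
2024-12-05│51 │eve74@mail.com           
2024-08-04│51 │dave67@mail.com          
2024-03-26│45 │alice43@mail.com         
2024-05-07│43 │dave57@mail.com          
2024-01-02│39 │grace27@mail.com         
2024-06-14│37 │frank20@mail.com         
2024-08-12│35 │frank47@mail.com         
2024-12-16│34 │frank45@mail.com         
2024-12-11│32 │frank69@mail.com         
2024-08-19│24 │grace42@mail.com         
2024-01-25│23 │hank8@mail.com           
2024-08-26│21 │frank35@mail.com         
>024-06-15│21 │hank52@mail.com          
                                        
                                        
                                        
                                        
                                        
                                        


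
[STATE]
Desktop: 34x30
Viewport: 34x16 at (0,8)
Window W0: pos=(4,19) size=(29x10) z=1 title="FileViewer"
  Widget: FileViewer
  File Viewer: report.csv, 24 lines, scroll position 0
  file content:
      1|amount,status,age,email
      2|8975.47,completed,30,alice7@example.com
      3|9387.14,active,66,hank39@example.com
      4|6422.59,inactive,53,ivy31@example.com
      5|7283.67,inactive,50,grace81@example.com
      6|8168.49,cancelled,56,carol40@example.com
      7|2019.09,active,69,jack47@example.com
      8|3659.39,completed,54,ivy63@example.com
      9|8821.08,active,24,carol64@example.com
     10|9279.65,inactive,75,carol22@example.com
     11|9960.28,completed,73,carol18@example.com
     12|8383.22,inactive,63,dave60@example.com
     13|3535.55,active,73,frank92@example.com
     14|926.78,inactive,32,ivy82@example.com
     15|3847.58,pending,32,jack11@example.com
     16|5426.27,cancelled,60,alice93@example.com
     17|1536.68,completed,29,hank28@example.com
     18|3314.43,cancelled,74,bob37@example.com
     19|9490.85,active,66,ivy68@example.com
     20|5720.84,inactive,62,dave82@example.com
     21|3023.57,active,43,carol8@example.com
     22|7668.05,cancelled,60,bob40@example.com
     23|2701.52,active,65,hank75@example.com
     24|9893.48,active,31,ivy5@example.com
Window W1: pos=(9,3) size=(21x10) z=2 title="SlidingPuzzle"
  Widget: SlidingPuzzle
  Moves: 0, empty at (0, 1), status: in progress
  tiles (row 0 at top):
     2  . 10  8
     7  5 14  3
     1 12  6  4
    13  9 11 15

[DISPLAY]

         ┃├────┼────┼────┼───┃    
         ┃│  7 │  5 │ 14 │  3┃    
         ┃├────┼────┼────┼───┃    
         ┃│  1 │ 12 │  6 │  4┃    
         ┗━━━━━━━━━━━━━━━━━━━┛    
                                  
                                  
                                  
                                  
                                  
                                  
    ┏━━━━━━━━━━━━━━━━━━━━━━━━━━━┓ 
    ┃ FileViewer                ┃ 
    ┠───────────────────────────┨ 
    ┃amount,status,age,email   ▲┃ 
    ┃8975.47,completed,30,alice█┃ 


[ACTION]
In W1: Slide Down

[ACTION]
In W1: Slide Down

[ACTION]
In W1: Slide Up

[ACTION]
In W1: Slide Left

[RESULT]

         ┃├────┼────┼────┼───┃    
         ┃│  7 │ 14 │    │  3┃    
         ┃├────┼────┼────┼───┃    
         ┃│  1 │ 12 │  6 │  4┃    
         ┗━━━━━━━━━━━━━━━━━━━┛    
                                  
                                  
                                  
                                  
                                  
                                  
    ┏━━━━━━━━━━━━━━━━━━━━━━━━━━━┓ 
    ┃ FileViewer                ┃ 
    ┠───────────────────────────┨ 
    ┃amount,status,age,email   ▲┃ 
    ┃8975.47,completed,30,alice█┃ 


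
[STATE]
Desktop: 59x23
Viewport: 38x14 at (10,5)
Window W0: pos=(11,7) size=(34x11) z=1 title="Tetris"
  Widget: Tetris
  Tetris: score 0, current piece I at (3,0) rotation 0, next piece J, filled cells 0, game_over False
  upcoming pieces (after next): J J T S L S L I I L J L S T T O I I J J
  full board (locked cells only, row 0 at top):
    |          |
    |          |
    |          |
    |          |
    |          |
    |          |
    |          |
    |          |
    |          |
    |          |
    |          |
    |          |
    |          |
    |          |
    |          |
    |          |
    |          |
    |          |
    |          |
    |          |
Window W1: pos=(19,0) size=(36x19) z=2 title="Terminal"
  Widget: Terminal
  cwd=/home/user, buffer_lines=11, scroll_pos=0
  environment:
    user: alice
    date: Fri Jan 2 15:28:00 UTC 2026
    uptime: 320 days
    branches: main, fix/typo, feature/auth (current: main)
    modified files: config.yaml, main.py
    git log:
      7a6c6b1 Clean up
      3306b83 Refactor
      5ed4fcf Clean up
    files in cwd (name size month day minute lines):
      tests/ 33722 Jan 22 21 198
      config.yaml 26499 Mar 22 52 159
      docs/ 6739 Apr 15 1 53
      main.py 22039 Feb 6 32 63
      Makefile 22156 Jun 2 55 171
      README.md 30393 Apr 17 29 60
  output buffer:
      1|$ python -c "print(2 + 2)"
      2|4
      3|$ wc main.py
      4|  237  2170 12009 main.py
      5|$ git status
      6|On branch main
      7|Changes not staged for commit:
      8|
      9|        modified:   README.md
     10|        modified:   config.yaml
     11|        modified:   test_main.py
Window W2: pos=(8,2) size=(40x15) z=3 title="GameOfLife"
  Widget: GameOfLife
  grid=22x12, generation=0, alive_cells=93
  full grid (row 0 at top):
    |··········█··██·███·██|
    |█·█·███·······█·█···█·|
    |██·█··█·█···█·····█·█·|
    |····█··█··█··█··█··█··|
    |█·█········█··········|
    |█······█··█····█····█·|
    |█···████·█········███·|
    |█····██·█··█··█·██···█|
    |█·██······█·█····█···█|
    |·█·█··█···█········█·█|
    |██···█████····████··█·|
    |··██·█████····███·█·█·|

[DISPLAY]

en: 0                                ┃
·█·███·······█·█···█·                ┃
█·█··█·█···█·····█·█·                ┃
···█··█··█··█··█··█··                ┃
·█········█··········                ┃
······█··█····█····█·                ┃
···████·█········███·                ┃
····██·█··█··█·██···█                ┃
·██······█·█····█···█                ┃
█·█··█···█········█·█                ┃
█···█████····████··█·                ┃
━━━━━━━━━━━━━━━━━━━━━━━━━━━━━━━━━━━━━┛
 ┗━━━━━━━┃                            
         ┗━━━━━━━━━━━━━━━━━━━━━━━━━━━━


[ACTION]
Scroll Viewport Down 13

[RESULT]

·█········█··········                ┃
······█··█····█····█·                ┃
···████·█········███·                ┃
····██·█··█··█·██···█                ┃
·██······█·█····█···█                ┃
█·█··█···█········█·█                ┃
█···█████····████··█·                ┃
━━━━━━━━━━━━━━━━━━━━━━━━━━━━━━━━━━━━━┛
 ┗━━━━━━━┃                            
         ┗━━━━━━━━━━━━━━━━━━━━━━━━━━━━
                                      
                                      
                                      
                                      


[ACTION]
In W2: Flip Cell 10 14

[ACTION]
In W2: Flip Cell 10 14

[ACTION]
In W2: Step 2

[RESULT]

██···█████·█·········                ┃
·······█·······███·██                ┃
█··█··█·······█·····█                ┃
·····██···█·········█                ┃
██············█···█·█                ┃
·······█··█···█·····█                ┃
█····█···██··████··██                ┃
━━━━━━━━━━━━━━━━━━━━━━━━━━━━━━━━━━━━━┛
 ┗━━━━━━━┃                            
         ┗━━━━━━━━━━━━━━━━━━━━━━━━━━━━
                                      
                                      
                                      
                                      


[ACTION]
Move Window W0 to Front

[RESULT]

█┠────────────────────────────────┨  ┃
·┃          │Next:                ┃  ┃
█┃          │█                    ┃  ┃
·┃          │███                  ┃  ┃
█┃          │                     ┃  ┃
·┃          │                     ┃  ┃
█┃          │                     ┃  ┃
━┃          │Score:               ┃━━┛
 ┗━━━━━━━━━━━━━━━━━━━━━━━━━━━━━━━━┛   
         ┗━━━━━━━━━━━━━━━━━━━━━━━━━━━━
                                      
                                      
                                      
                                      


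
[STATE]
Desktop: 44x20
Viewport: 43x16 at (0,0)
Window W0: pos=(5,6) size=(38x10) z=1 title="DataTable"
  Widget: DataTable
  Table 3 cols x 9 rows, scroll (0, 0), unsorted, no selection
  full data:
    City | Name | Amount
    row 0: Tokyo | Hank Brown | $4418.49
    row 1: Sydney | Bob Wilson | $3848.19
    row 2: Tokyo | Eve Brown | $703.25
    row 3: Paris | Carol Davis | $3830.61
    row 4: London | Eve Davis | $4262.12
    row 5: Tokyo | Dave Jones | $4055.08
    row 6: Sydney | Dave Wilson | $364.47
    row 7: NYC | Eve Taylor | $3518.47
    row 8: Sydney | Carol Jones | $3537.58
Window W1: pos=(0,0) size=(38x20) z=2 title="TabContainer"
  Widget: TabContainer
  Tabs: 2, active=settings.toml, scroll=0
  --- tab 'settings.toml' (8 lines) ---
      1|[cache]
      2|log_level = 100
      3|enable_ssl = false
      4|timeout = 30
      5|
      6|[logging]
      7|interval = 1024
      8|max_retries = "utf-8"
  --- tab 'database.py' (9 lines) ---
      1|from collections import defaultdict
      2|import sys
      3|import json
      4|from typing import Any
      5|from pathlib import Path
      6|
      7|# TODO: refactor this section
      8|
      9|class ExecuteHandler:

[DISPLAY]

┏━━━━━━━━━━━━━━━━━━━━━━━━━━━━━━━━━━━━┓     
┃ TabContainer                       ┃     
┠────────────────────────────────────┨     
┃[settings.toml]│ database.py        ┃     
┃────────────────────────────────────┃     
┃[cache]                             ┃     
┃log_level = 100                     ┃━━━━┓
┃enable_ssl = false                  ┃    ┃
┃timeout = 30                        ┃────┨
┃                                    ┃    ┃
┃[logging]                           ┃    ┃
┃interval = 1024                     ┃    ┃
┃max_retries = "utf-8"               ┃    ┃
┃                                    ┃    ┃
┃                                    ┃    ┃
┃                                    ┃━━━━┛


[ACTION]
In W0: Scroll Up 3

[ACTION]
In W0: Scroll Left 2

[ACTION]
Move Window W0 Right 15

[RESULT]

┏━━━━━━━━━━━━━━━━━━━━━━━━━━━━━━━━━━━━┓     
┃ TabContainer                       ┃     
┠────────────────────────────────────┨     
┃[settings.toml]│ database.py        ┃     
┃────────────────────────────────────┃     
┃[cache]                             ┃     
┃log_level = 100                     ┃━━━━━
┃enable_ssl = false                  ┃     
┃timeout = 30                        ┃─────
┃                                    ┃     
┃[logging]                           ┃     
┃interval = 1024                     ┃     
┃max_retries = "utf-8"               ┃     
┃                                    ┃     
┃                                    ┃     
┃                                    ┃━━━━━


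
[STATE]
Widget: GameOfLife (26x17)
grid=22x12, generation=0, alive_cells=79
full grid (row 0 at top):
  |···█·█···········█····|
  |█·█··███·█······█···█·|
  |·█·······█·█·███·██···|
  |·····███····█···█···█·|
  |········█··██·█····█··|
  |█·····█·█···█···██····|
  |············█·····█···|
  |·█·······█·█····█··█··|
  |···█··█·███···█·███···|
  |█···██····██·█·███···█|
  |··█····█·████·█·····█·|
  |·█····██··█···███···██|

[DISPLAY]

Gen: 0                    
···█·█···········█····    
█·█··███·█······█···█·    
·█·······█·█·███·██···    
·····███····█···█···█·    
········█··██·█····█··    
█·····█·█···█···██····    
············█·····█···    
·█·······█·█····█··█··    
···█··█·███···█·███···    
█···██····██·█·███···█    
··█····█·████·█·····█·    
·█····██··█···███···██    
                          
                          
                          
                          


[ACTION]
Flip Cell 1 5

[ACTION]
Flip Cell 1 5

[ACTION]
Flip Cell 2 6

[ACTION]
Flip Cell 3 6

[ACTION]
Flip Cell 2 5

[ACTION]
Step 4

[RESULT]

Gen: 4                    
··█··█··········█·█···    
·█···█···███··········    
··█··█····█·····█···█·    
········█···██···█··█·    
······█·███·█·█·····█·    
······██·███·█···███··    
······███·····█·······    
·······██·············    
········██······█·····    
········█·██···██·····    
········█···██······█·    
··········████······█·    
                          
                          
                          
                          


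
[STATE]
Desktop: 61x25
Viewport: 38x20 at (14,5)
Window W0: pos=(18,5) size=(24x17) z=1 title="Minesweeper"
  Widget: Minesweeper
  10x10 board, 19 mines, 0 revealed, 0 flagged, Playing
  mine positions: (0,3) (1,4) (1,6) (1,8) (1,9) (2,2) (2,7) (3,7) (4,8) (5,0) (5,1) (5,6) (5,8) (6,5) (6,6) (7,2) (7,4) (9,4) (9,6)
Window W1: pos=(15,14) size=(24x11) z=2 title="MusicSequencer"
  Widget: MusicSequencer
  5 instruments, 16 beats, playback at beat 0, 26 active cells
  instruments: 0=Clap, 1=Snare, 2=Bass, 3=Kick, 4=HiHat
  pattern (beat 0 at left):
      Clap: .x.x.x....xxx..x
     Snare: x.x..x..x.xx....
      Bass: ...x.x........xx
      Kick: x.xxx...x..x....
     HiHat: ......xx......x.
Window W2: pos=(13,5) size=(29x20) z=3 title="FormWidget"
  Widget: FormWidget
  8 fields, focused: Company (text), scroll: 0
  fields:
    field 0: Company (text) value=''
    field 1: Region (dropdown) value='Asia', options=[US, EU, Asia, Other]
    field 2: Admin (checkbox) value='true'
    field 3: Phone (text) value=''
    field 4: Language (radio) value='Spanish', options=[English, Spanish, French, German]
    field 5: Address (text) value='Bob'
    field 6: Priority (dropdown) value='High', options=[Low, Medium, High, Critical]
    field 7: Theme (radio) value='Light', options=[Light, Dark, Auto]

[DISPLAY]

━━━━━━━━━━━━━━━━━━━━━━━━━━━┓          
 FormWidget                ┃          
───────────────────────────┨          
> Company:    [           ]┃          
  Region:     [Asia      ▼]┃          
  Admin:      [x]          ┃          
  Phone:      [           ]┃          
  Language:   ( ) English  ┃          
  Address:    [Bob        ]┃          
  Priority:   [High      ▼]┃          
  Theme:      (●) Light  ( ┃          
                           ┃          
                           ┃          
                           ┃          
                           ┃          
                           ┃          
                           ┃          
                           ┃          
                           ┃          
━━━━━━━━━━━━━━━━━━━━━━━━━━━┛          


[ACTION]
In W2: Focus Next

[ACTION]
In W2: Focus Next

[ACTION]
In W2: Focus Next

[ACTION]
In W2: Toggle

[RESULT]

━━━━━━━━━━━━━━━━━━━━━━━━━━━┓          
 FormWidget                ┃          
───────────────────────────┨          
  Company:    [           ]┃          
  Region:     [Asia      ▼]┃          
  Admin:      [x]          ┃          
> Phone:      [           ]┃          
  Language:   ( ) English  ┃          
  Address:    [Bob        ]┃          
  Priority:   [High      ▼]┃          
  Theme:      (●) Light  ( ┃          
                           ┃          
                           ┃          
                           ┃          
                           ┃          
                           ┃          
                           ┃          
                           ┃          
                           ┃          
━━━━━━━━━━━━━━━━━━━━━━━━━━━┛          


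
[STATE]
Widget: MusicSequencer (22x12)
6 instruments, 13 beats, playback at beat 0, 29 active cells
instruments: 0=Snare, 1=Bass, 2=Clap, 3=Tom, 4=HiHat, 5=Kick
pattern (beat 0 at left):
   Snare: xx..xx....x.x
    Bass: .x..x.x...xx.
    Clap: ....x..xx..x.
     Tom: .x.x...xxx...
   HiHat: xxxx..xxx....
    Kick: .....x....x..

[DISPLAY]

      ▼123456789012   
 Snare██··██····█·█   
  Bass·█··█·█···██·   
  Clap····█··██··█·   
   Tom·█·█···███···   
 HiHat████··███····   
  Kick·····█····█··   
                      
                      
                      
                      
                      


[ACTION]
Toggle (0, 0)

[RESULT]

      ▼123456789012   
 Snare·█··██····█·█   
  Bass·█··█·█···██·   
  Clap····█··██··█·   
   Tom·█·█···███···   
 HiHat████··███····   
  Kick·····█····█··   
                      
                      
                      
                      
                      


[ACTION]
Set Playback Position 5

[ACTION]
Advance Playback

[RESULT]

      012345▼789012   
 Snare·█··██····█·█   
  Bass·█··█·█···██·   
  Clap····█··██··█·   
   Tom·█·█···███···   
 HiHat████··███····   
  Kick·····█····█··   
                      
                      
                      
                      
                      


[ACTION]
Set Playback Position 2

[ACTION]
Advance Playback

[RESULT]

      012▼456789012   
 Snare·█··██····█·█   
  Bass·█··█·█···██·   
  Clap····█··██··█·   
   Tom·█·█···███···   
 HiHat████··███····   
  Kick·····█····█··   
                      
                      
                      
                      
                      


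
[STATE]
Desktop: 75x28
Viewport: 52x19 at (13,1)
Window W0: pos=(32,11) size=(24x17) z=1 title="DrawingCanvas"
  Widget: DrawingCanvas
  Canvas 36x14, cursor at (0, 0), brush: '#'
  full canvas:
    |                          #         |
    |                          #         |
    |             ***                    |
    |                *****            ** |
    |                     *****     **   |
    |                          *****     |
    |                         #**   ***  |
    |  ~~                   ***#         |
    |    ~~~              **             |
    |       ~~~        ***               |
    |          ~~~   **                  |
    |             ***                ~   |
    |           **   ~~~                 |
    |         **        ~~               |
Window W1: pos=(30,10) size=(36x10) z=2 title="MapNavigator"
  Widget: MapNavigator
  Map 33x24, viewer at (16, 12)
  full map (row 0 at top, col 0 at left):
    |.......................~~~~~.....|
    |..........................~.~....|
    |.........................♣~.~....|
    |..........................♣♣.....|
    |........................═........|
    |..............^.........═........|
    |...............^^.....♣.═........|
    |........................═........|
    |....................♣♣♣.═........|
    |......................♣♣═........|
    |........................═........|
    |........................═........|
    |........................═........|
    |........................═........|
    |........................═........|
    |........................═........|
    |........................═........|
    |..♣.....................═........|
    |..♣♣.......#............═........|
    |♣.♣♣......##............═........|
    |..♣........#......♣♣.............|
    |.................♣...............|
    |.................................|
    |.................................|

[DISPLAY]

                                                    
                                                    
                                                    
                                                    
                                                    
                                                    
                                                    
                                                    
                                                    
                 ┏━━━━━━━━━━━━━━━━━━━━━━━━━━━━━━━━━━
                 ┃ MapNavigator                     
                 ┠──────────────────────────────────
                 ┃ ......................♣♣═........
                 ┃ ........................═........
                 ┃ ........................═........
                 ┃ ................@.......═........
                 ┃ ........................═........
                 ┃ ........................═........
                 ┗━━━━━━━━━━━━━━━━━━━━━━━━━━━━━━━━━━


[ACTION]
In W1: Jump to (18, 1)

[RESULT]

                                                    
                                                    
                                                    
                                                    
                                                    
                                                    
                                                    
                                                    
                                                    
                 ┏━━━━━━━━━━━━━━━━━━━━━━━━━━━━━━━━━━
                 ┃ MapNavigator                     
                 ┠──────────────────────────────────
                 ┃                                  
                 ┃                                  
                 ┃......................~~~~~.....  
                 ┃.................@.......~.~....  
                 ┃........................♣~.~....  
                 ┃.........................♣♣.....  
                 ┗━━━━━━━━━━━━━━━━━━━━━━━━━━━━━━━━━━


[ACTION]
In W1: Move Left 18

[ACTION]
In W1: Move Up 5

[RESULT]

                                                    
                                                    
                                                    
                                                    
                                                    
                                                    
                                                    
                                                    
                                                    
                 ┏━━━━━━━━━━━━━━━━━━━━━━━━━━━━━━━━━━
                 ┃ MapNavigator                     
                 ┠──────────────────────────────────
                 ┃                                  
                 ┃                                  
                 ┃                                  
                 ┃                 @................
                 ┃                 .................
                 ┃                 .................
                 ┗━━━━━━━━━━━━━━━━━━━━━━━━━━━━━━━━━━


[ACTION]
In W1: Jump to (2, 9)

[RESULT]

                                                    
                                                    
                                                    
                                                    
                                                    
                                                    
                                                    
                                                    
                                                    
                 ┏━━━━━━━━━━━━━━━━━━━━━━━━━━━━━━━━━━
                 ┃ MapNavigator                     
                 ┠──────────────────────────────────
                 ┃               ...............^^..
                 ┃               ...................
                 ┃               ...................
                 ┃               ..@................
                 ┃               ...................
                 ┃               ...................
                 ┗━━━━━━━━━━━━━━━━━━━━━━━━━━━━━━━━━━
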